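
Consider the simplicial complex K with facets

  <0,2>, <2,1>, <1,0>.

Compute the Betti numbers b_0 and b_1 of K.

b_0 = 1, b_1 = 1.

We work with the vertex ordering 0 < 1 < 2. The simplices of K, each written with vertices in increasing order, are:

  0-simplices (3): [0], [1], [2]
  1-simplices (3): [0,1], [0,2], [1,2]

giving chain groups C_0 ≅ Z^3, C_1 ≅ Z^3.

∂_1: C_1 → C_0 sends each edge [p,q] (with p < q) to q − p. For instance
  ∂[0,2] = [2] − [0].
As a 3×3 matrix over Z this has rank 2, with invariant factors (1,1).

Reading off H_k = ker ∂_k / im ∂_{k+1}:

  H_0: rank C_0 − rank ∂_1 = 3 − 2 = 1, and the invariant factors of ∂_1 are all 1, so H_0 = Z.
  H_1: rank ker ∂_1 − rank ∂_2 = (3 − 2) − 0 = 1, and there is no ∂_2, so H_1 = Z.

As a check, the Euler characteristic is 3 − 3 = 0, which agrees with 1 − 1 = 0.
(K is a triangulation of the circle S^1.)

Hence the Betti numbers are b_0 = 1, b_1 = 1.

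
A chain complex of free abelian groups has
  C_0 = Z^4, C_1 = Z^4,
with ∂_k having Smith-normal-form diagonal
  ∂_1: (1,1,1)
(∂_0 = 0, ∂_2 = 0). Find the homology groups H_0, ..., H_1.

H_0: b_0 = 4 − 0 − 3 = 1; torsion from ∂_1 factors > 1: none. So H_0 = Z.
H_1: b_1 = 4 − 3 − 0 = 1; torsion from ∂_2 factors > 1: none. So H_1 = Z.

H_0 = Z,  H_1 = Z.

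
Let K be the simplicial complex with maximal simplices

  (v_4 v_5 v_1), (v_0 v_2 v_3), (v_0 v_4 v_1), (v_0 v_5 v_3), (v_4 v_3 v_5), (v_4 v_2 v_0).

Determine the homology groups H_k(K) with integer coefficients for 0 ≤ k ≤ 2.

H_0 = Z,  H_1 = Z,  H_2 = 0.

Order the vertices as v_0 < v_1 < v_2 < v_3 < v_4 < v_5. Listing each simplex with vertices in this order, K has dimension 2 with simplices:

  0-simplices (6): [v_0], [v_1], [v_2], [v_3], [v_4], [v_5]
  1-simplices (12): [v_0,v_1], [v_0,v_2], [v_0,v_3], [v_0,v_4], [v_0,v_5], [v_1,v_4], [v_1,v_5], [v_2,v_3], [v_2,v_4], [v_3,v_4], [v_3,v_5], [v_4,v_5]
  2-simplices (6): [v_0,v_1,v_4], [v_0,v_2,v_3], [v_0,v_2,v_4], [v_0,v_3,v_5], [v_1,v_4,v_5], [v_3,v_4,v_5]

giving chain groups C_0 ≅ Z^6, C_1 ≅ Z^12, C_2 ≅ Z^6.

Boundary ∂_1: C_1 → C_0 is given by ∂[p,q] = [q] − [p].
The 6×12 boundary matrix has rank 5 and Smith normal form diag(1,1,1,1,1).

Boundary ∂_2: C_2 → C_1 maps a triangle to the signed sum of its edges. For instance
  ∂[v_0,v_2,v_3] = [v_2,v_3] − [v_0,v_3] + [v_0,v_2],
  ∂[v_3,v_4,v_5] = [v_4,v_5] − [v_3,v_5] + [v_3,v_4].
This gives a 12×6 integer matrix of rank 6; reducing to Smith normal form yields diagonal entries (1,1,1,1,1,1).

Now H_k = ker ∂_k / im ∂_{k+1}, so:

  H_0: rank C_0 − rank ∂_1 = 6 − 5 = 1, and the invariant factors of ∂_1 are all 1, so H_0 ≅ Z.
  H_1: rank ker ∂_1 − rank ∂_2 = (12 − 5) − 6 = 1, and the invariant factors of ∂_2 are all 1, so H_1 ≅ Z.
  H_2: rank ker ∂_2 − rank ∂_3 = (6 − 6) − 0 = 0, and there is no ∂_3, so H_2 ≅ 0.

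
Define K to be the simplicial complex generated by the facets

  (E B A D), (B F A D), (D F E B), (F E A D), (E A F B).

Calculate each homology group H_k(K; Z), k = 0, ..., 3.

Order the vertices as A < B < D < E < F. Listing each simplex with vertices in this order, K has dimension 3 with simplices:

  0-simplices (5): A, B, D, E, F
  1-simplices (10): AB, AD, AE, AF, BD, BE, BF, DE, DF, EF
  2-simplices (10): ABD, ABE, ABF, ADE, ADF, AEF, BDE, BDF, BEF, DEF
  3-simplices (5): ABDE, ABDF, ABEF, ADEF, BDEF

so the chain groups are C_0 ≅ Z^5, C_1 ≅ Z^10, C_2 ≅ Z^10, C_3 ≅ Z^5.

Boundary ∂_1: C_1 → C_0 maps an edge to its endpoints' difference, ∂[p,q] = q − p. For instance
  ∂EF = F − E.
This gives a 5×10 integer matrix of rank 4; reducing to Smith normal form yields diagonal entries (1,1,1,1).

The boundary map ∂_2: C_2 → C_1 maps a triangle to the signed sum of its edges. For instance
  ∂BDF = DF − BF + BD,
  ∂ABD = BD − AD + AB.
The 10×10 boundary matrix has rank 6 and Smith normal form diag(1,1,1,1,1,1).

Boundary ∂_3: C_3 → C_2 sends each 3-simplex σ to the alternating sum Σ_i (−1)^i (σ with its i-th vertex removed). For instance
  ∂ABDF = BDF − ADF + ABF − ABD,
  ∂ABDE = BDE − ADE + ABE − ABD.
The resulting 10×5 matrix has rank 4, and its Smith normal form has invariant factors (1,1,1,1).

From H_k ≅ ker(∂_k) / im(∂_{k+1}) we obtain:

  H_0: rank C_0 − rank ∂_1 = 5 − 4 = 1, and the invariant factors of ∂_1 are all 1, so H_0 ≅ Z.
  H_1: rank ker ∂_1 − rank ∂_2 = (10 − 4) − 6 = 0, and the invariant factors of ∂_2 are all 1, so H_1 ≅ 0.
  H_2: rank ker ∂_2 − rank ∂_3 = (10 − 6) − 4 = 0, and the invariant factors of ∂_3 are all 1, so H_2 ≅ 0.
  H_3: rank ker ∂_3 − rank ∂_4 = (5 − 4) − 0 = 1, and there is no ∂_4, so H_3 ≅ Z.

H_0 = Z,  H_1 = 0,  H_2 = 0,  H_3 = Z.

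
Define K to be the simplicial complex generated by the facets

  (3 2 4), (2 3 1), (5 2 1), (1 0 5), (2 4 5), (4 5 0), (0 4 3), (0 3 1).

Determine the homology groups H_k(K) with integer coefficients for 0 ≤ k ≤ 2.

K has 6 vertices, 12 edges, 8 triangles.
rank ∂_0 = 0, rank ∂_1 = 5 ⇒ b_0 = 6 − 0 − 5 = 1; all invariant factors of ∂_1 are 1 so no torsion. So H_0 ≅ Z.
rank ∂_1 = 5, rank ∂_2 = 7 ⇒ b_1 = 12 − 5 − 7 = 0; all invariant factors of ∂_2 are 1 so no torsion. So H_1 ≅ 0.
rank ∂_2 = 7, rank ∂_3 = 0 ⇒ b_2 = 8 − 7 − 0 = 1. So H_2 ≅ Z.

H_0 = Z,  H_1 = 0,  H_2 = Z.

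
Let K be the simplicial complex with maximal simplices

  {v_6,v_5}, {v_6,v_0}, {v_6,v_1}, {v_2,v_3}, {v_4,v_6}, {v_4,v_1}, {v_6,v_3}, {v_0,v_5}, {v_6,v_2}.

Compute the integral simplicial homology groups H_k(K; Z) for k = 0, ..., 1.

H_0 = Z,  H_1 = Z^3.

We work with the vertex ordering v_0 < v_1 < v_2 < v_3 < v_4 < v_5 < v_6. The simplices of K, each written with vertices in increasing order, are:

  0-simplices (7): [v_0], [v_1], [v_2], [v_3], [v_4], [v_5], [v_6]
  1-simplices (9): [v_0,v_5], [v_0,v_6], [v_1,v_4], [v_1,v_6], [v_2,v_3], [v_2,v_6], [v_3,v_6], [v_4,v_6], [v_5,v_6]

so the chain groups are C_0 ≅ Z^7, C_1 ≅ Z^9.

The boundary map ∂_1: C_1 → C_0 maps an edge to its endpoints' difference, ∂[p,q] = q − p. For instance
  ∂[v_1,v_6] = [v_6] − [v_1].
The resulting 7×9 matrix has rank 6, and its Smith normal form has invariant factors (1,1,1,1,1,1).

Reading off H_k = ker ∂_k / im ∂_{k+1}:

  H_0: rank C_0 − rank ∂_1 = 7 − 6 = 1, and the invariant factors of ∂_1 are all 1, so H_0 = Z.
  H_1: rank ker ∂_1 − rank ∂_2 = (9 − 6) − 0 = 3, and there is no ∂_2, so H_1 = Z^3.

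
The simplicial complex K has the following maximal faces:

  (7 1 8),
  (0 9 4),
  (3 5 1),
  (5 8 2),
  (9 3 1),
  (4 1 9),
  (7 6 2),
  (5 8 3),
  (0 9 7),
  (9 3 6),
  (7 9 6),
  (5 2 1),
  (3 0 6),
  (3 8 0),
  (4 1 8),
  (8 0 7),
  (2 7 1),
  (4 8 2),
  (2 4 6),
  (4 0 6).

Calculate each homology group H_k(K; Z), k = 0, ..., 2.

We work with the vertex ordering 0 < 1 < 2 < 3 < 4 < 5 < 6 < 7 < 8 < 9. The simplices of K, each written with vertices in increasing order, are:

  0-simplices (10): [0], [1], [2], [3], [4], [5], [6], [7], [8], [9]
  1-simplices (30): (30 of them)
  2-simplices (20): (20 of them)

giving chain groups C_0 ≅ Z^10, C_1 ≅ Z^30, C_2 ≅ Z^20.

Boundary ∂_1: C_1 → C_0 sends each edge [p,q] (with p < q) to q − p.
The resulting 10×30 matrix has rank 9, and its Smith normal form has invariant factors (1,1,1,1,1,1,1,1,1).

∂_2: C_2 → C_1 sends each 2-simplex [p,q,r] to [q,r] − [p,r] + [p,q]. For instance
  ∂[1,7,8] = [7,8] − [1,8] + [1,7],
  ∂[2,4,8] = [4,8] − [2,8] + [2,4].
The 30×20 boundary matrix has rank 20 and Smith normal form diag(1,1,1,1,1,1,1,1,1,1,1,1,1,1,1,1,1,1,1,2).

Computing H_k = (kernel of ∂_k) / (image of ∂_{k+1}):

  H_0: rank C_0 − rank ∂_1 = 10 − 9 = 1, and the invariant factors of ∂_1 are all 1, so H_0 ≅ Z.
  H_1: rank ker ∂_1 − rank ∂_2 = (30 − 9) − 20 = 1, and ∂_2 has invariant factor 2 > 1, so H_1 ≅ Z ⊕ Z/2.
  H_2: rank ker ∂_2 − rank ∂_3 = (20 − 20) − 0 = 0, and there is no ∂_3, so H_2 ≅ 0.

As a check, the Euler characteristic is 10 − 30 + 20 = 0, which agrees with 1 − 1 + 0 = 0.

H_0 ≅ Z,  H_1 ≅ Z ⊕ Z/2,  H_2 = 0.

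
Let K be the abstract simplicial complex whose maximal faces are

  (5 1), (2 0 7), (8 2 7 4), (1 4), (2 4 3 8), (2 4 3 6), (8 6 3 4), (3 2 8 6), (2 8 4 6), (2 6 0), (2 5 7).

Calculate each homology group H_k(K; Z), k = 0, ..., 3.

H_0 = Z,  H_1 = Z,  H_2 = 0,  H_3 = Z.

K has 9 vertices, 20 edges, 16 triangles, 6 3-simplices.
rank ∂_0 = 0, rank ∂_1 = 8 ⇒ b_0 = 9 − 0 − 8 = 1; all invariant factors of ∂_1 are 1 so no torsion. So H_0 = Z.
rank ∂_1 = 8, rank ∂_2 = 11 ⇒ b_1 = 20 − 8 − 11 = 1; all invariant factors of ∂_2 are 1 so no torsion. So H_1 = Z.
rank ∂_2 = 11, rank ∂_3 = 5 ⇒ b_2 = 16 − 11 − 5 = 0; all invariant factors of ∂_3 are 1 so no torsion. So H_2 = 0.
rank ∂_3 = 5, rank ∂_4 = 0 ⇒ b_3 = 6 − 5 − 0 = 1. So H_3 = Z.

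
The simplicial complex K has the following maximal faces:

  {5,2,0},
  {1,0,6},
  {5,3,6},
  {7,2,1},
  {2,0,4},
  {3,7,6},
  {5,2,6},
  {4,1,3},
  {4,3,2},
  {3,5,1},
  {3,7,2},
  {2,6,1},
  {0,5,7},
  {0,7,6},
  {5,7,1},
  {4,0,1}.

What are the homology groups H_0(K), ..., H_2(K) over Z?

H_0 = Z,  H_1 = Z^2,  H_2 = Z.

Fix the vertex order 0 < 1 < 2 < 3 < 4 < 5 < 6 < 7 and write every simplex with vertices in increasing order. Then dim K = 2 and the simplices of K are:

  0-simplices (8): [0], [1], [2], [3], [4], [5], [6], [7]
  1-simplices (24): (24 of them)
  2-simplices (16): [0,1,4], [0,1,6], [0,2,4], [0,2,5], [0,5,7], [0,6,7], [1,2,6], [1,2,7], [1,3,4], [1,3,5], [1,5,7], [2,3,4], [2,3,7], [2,5,6], [3,5,6], [3,6,7]

giving chain groups C_0 ≅ Z^8, C_1 ≅ Z^24, C_2 ≅ Z^16.

Boundary ∂_1: C_1 → C_0 maps an edge to its endpoints' difference, ∂[p,q] = q − p.
The resulting 8×24 matrix has rank 7, and its Smith normal form has invariant factors (1,1,1,1,1,1,1).

Boundary ∂_2: C_2 → C_1 sends each 2-simplex [p,q,r] to [q,r] − [p,r] + [p,q]. For instance
  ∂[0,1,4] = [1,4] − [0,4] + [0,1],
  ∂[0,1,6] = [1,6] − [0,6] + [0,1].
This gives a 24×16 integer matrix of rank 15; reducing to Smith normal form yields diagonal entries (1,1,1,1,1,1,1,1,1,1,1,1,1,1,1).

Now H_k = ker ∂_k / im ∂_{k+1}, so:

  H_0: rank C_0 − rank ∂_1 = 8 − 7 = 1, and the invariant factors of ∂_1 are all 1, so H_0 ≅ Z.
  H_1: rank ker ∂_1 − rank ∂_2 = (24 − 7) − 15 = 2, and the invariant factors of ∂_2 are all 1, so H_1 ≅ Z^2.
  H_2: rank ker ∂_2 − rank ∂_3 = (16 − 15) − 0 = 1, and there is no ∂_3, so H_2 ≅ Z.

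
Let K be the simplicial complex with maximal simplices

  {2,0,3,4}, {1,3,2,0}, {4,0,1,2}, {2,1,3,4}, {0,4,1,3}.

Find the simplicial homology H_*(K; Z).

Order the vertices as 0 < 1 < 2 < 3 < 4. Listing each simplex with vertices in this order, K has dimension 3 with simplices:

  0-simplices (5): [0], [1], [2], [3], [4]
  1-simplices (10): [0,1], [0,2], [0,3], [0,4], [1,2], [1,3], [1,4], [2,3], [2,4], [3,4]
  2-simplices (10): [0,1,2], [0,1,3], [0,1,4], [0,2,3], [0,2,4], [0,3,4], [1,2,3], [1,2,4], [1,3,4], [2,3,4]
  3-simplices (5): [0,1,2,3], [0,1,2,4], [0,1,3,4], [0,2,3,4], [1,2,3,4]

giving chain groups C_0 ≅ Z^5, C_1 ≅ Z^10, C_2 ≅ Z^10, C_3 ≅ Z^5.

∂_1: C_1 → C_0 is given by ∂[p,q] = [q] − [p]. For instance
  ∂[0,2] = [2] − [0].
The resulting 5×10 matrix has rank 4, and its Smith normal form has invariant factors (1,1,1,1).

Boundary ∂_2: C_2 → C_1 maps a triangle to the signed sum of its edges. For instance
  ∂[0,2,4] = [2,4] − [0,4] + [0,2],
  ∂[0,3,4] = [3,4] − [0,4] + [0,3].
As a 10×10 matrix over Z this has rank 6, with invariant factors (1,1,1,1,1,1).

Boundary ∂_3: C_3 → C_2 sends each 3-simplex σ to the alternating sum Σ_i (−1)^i (σ with its i-th vertex removed). For instance
  ∂[1,2,3,4] = [2,3,4] − [1,3,4] + [1,2,4] − [1,2,3],
  ∂[0,1,3,4] = [1,3,4] − [0,3,4] + [0,1,4] − [0,1,3].
The 10×5 boundary matrix has rank 4 and Smith normal form diag(1,1,1,1).

Reading off H_k = ker ∂_k / im ∂_{k+1}:

  H_0: rank C_0 − rank ∂_1 = 5 − 4 = 1, and the invariant factors of ∂_1 are all 1, so H_0 = Z.
  H_1: rank ker ∂_1 − rank ∂_2 = (10 − 4) − 6 = 0, and the invariant factors of ∂_2 are all 1, so H_1 = 0.
  H_2: rank ker ∂_2 − rank ∂_3 = (10 − 6) − 4 = 0, and the invariant factors of ∂_3 are all 1, so H_2 = 0.
  H_3: rank ker ∂_3 − rank ∂_4 = (5 − 4) − 0 = 1, and there is no ∂_4, so H_3 = Z.

As a check, the Euler characteristic is 5 − 10 + 10 − 5 = 0, which agrees with 1 − 0 + 0 − 1 = 0.

H_0 = Z,  H_1 = 0,  H_2 = 0,  H_3 = Z.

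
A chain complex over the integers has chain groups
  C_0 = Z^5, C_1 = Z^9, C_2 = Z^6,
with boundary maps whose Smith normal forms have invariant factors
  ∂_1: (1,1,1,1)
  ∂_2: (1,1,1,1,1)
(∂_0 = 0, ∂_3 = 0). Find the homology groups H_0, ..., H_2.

H_0 = Z,  H_1 = 0,  H_2 = Z.

H_0: b_0 = 5 − 0 − 4 = 1; torsion from ∂_1 factors > 1: none. So H_0 = Z.
H_1: b_1 = 9 − 4 − 5 = 0; torsion from ∂_2 factors > 1: none. So H_1 = 0.
H_2: b_2 = 6 − 5 − 0 = 1; torsion from ∂_3 factors > 1: none. So H_2 = Z.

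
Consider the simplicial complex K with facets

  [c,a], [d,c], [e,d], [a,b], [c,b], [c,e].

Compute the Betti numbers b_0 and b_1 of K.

Fix the vertex order a < b < c < d < e and write every simplex with vertices in increasing order. Then dim K = 1 and the simplices of K are:

  0-simplices (5): a, b, c, d, e
  1-simplices (6): ab, ac, bc, cd, ce, de

so the chain groups are C_0 ≅ Z^5, C_1 ≅ Z^6.

∂_1: C_1 → C_0 sends each edge [p,q] (with p < q) to q − p. For instance
  ∂de = e − d.
The 5×6 boundary matrix has rank 4 and Smith normal form diag(1,1,1,1).

From H_k ≅ ker(∂_k) / im(∂_{k+1}) we obtain:

  H_0: rank C_0 − rank ∂_1 = 5 − 4 = 1, and the invariant factors of ∂_1 are all 1, so H_0 = Z.
  H_1: rank ker ∂_1 − rank ∂_2 = (6 − 4) − 0 = 2, and there is no ∂_2, so H_1 = Z^2.

As a check, the Euler characteristic is 5 − 6 = -1, which agrees with 1 − 2 = -1.
(K is a triangulation of a wedge of 2 circles.)

Hence the Betti numbers are b_0 = 1, b_1 = 2.

b_0 = 1, b_1 = 2.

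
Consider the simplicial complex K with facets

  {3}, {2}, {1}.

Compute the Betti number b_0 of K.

Order the vertices as 1 < 2 < 3. Listing each simplex with vertices in this order, K has dimension 0 with simplices:

  0-simplices (3): [1], [2], [3]

Hence C_0 ≅ Z^3.

From H_k ≅ ker(∂_k) / im(∂_{k+1}) we obtain:

  H_0: rank C_0 − rank ∂_1 = 3 − 0 = 3, and there is no ∂_1, so H_0 ≅ Z^3.

(K is a triangulation of a set of 3 points.)

Hence the Betti numbers are b_0 = 3.

b_0 = 3.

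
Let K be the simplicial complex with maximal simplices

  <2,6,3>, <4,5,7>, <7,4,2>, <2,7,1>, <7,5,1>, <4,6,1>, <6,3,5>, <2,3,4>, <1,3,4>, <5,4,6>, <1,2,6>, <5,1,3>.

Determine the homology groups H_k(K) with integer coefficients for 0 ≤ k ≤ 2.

H_0 = Z,  H_1 = Z/2,  H_2 = 0.

We work with the vertex ordering 1 < 2 < 3 < 4 < 5 < 6 < 7. The simplices of K, each written with vertices in increasing order, are:

  0-simplices (7): [1], [2], [3], [4], [5], [6], [7]
  1-simplices (18): [1,2], [1,3], [1,4], [1,5], [1,6], [1,7], [2,3], [2,4], [2,6], [2,7], [3,4], [3,5], [3,6], [4,5], [4,6], [4,7], [5,6], [5,7]
  2-simplices (12): [1,2,6], [1,2,7], [1,3,4], [1,3,5], [1,4,6], [1,5,7], [2,3,4], [2,3,6], [2,4,7], [3,5,6], [4,5,6], [4,5,7]

giving chain groups C_0 ≅ Z^7, C_1 ≅ Z^18, C_2 ≅ Z^12.

The boundary map ∂_1: C_1 → C_0 is given by ∂[p,q] = [q] − [p]. For instance
  ∂[1,5] = [5] − [1].
The resulting 7×18 matrix has rank 6, and its Smith normal form has invariant factors (1,1,1,1,1,1).

∂_2: C_2 → C_1 maps a triangle to the signed sum of its edges. For instance
  ∂[4,5,6] = [5,6] − [4,6] + [4,5],
  ∂[1,5,7] = [5,7] − [1,7] + [1,5].
The resulting 18×12 matrix has rank 12, and its Smith normal form has invariant factors (1,1,1,1,1,1,1,1,1,1,1,2).

Reading off H_k = ker ∂_k / im ∂_{k+1}:

  H_0: rank C_0 − rank ∂_1 = 7 − 6 = 1, and the invariant factors of ∂_1 are all 1, so H_0 ≅ Z.
  H_1: rank ker ∂_1 − rank ∂_2 = (18 − 6) − 12 = 0, and ∂_2 has invariant factor 2 > 1, so H_1 ≅ Z/2.
  H_2: rank ker ∂_2 − rank ∂_3 = (12 − 12) − 0 = 0, and there is no ∂_3, so H_2 ≅ 0.

(K is a triangulation of the real projective plane RP^2.)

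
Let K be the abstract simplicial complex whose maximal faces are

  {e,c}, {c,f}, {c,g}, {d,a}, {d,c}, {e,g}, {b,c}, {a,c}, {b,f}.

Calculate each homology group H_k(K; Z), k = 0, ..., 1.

H_0 = Z,  H_1 = Z^3.

Fix the vertex order a < b < c < d < e < f < g and write every simplex with vertices in increasing order. Then dim K = 1 and the simplices of K are:

  0-simplices (7): a, b, c, d, e, f, g
  1-simplices (9): ac, ad, bc, bf, cd, ce, cf, cg, eg

Hence C_0 ≅ Z^7, C_1 ≅ Z^9.

The boundary map ∂_1: C_1 → C_0 is given by ∂[p,q] = [q] − [p]. For instance
  ∂ce = e − c.
The 7×9 boundary matrix has rank 6 and Smith normal form diag(1,1,1,1,1,1).

Now H_k = ker ∂_k / im ∂_{k+1}, so:

  H_0: rank C_0 − rank ∂_1 = 7 − 6 = 1, and the invariant factors of ∂_1 are all 1, so H_0 = Z.
  H_1: rank ker ∂_1 − rank ∂_2 = (9 − 6) − 0 = 3, and there is no ∂_2, so H_1 = Z^3.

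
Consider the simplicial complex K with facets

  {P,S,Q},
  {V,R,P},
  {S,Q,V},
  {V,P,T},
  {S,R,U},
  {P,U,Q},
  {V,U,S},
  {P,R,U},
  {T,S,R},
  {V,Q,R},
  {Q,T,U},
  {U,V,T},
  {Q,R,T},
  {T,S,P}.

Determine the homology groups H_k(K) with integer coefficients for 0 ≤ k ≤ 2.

Order the vertices as P < Q < R < S < T < U < V. Listing each simplex with vertices in this order, K has dimension 2 with simplices:

  0-simplices (7): P, Q, R, S, T, U, V
  1-simplices (21): PQ, PR, PS, PT, PU, PV, QR, QS, QT, QU, QV, RS, RT, RU, RV, ST, SU, SV, TU, TV, UV
  2-simplices (14): PQS, PQU, PRU, PRV, PST, PTV, QRT, QRV, QSV, QTU, RST, RSU, SUV, TUV

Hence C_0 ≅ Z^7, C_1 ≅ Z^21, C_2 ≅ Z^14.

The boundary map ∂_1: C_1 → C_0 sends each edge [p,q] (with p < q) to q − p. For instance
  ∂RV = V − R.
The 7×21 boundary matrix has rank 6 and Smith normal form diag(1,1,1,1,1,1).

∂_2: C_2 → C_1 acts by ∂[p,q,r] = [q,r] − [p,r] + [p,q]. For instance
  ∂QTU = TU − QU + QT,
  ∂RSU = SU − RU + RS.
The resulting 21×14 matrix has rank 13, and its Smith normal form has invariant factors (1,1,1,1,1,1,1,1,1,1,1,1,1).

Computing H_k = (kernel of ∂_k) / (image of ∂_{k+1}):

  H_0: rank C_0 − rank ∂_1 = 7 − 6 = 1, and the invariant factors of ∂_1 are all 1, so H_0 ≅ Z.
  H_1: rank ker ∂_1 − rank ∂_2 = (21 − 6) − 13 = 2, and the invariant factors of ∂_2 are all 1, so H_1 ≅ Z^2.
  H_2: rank ker ∂_2 − rank ∂_3 = (14 − 13) − 0 = 1, and there is no ∂_3, so H_2 ≅ Z.

(K is a triangulation of the torus T^2.)

H_0 ≅ Z,  H_1 ≅ Z^2,  H_2 ≅ Z.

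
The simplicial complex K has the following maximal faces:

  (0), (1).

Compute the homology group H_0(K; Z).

H_0 ≅ Z^2.

Take the total order 0 < 1 on the vertex set. Then K (dimension 0) consists of the simplices:

  0-simplices (2): [0], [1]

giving chain groups C_0 ≅ Z^2.

Computing H_k = (kernel of ∂_k) / (image of ∂_{k+1}):

  H_0: rank C_0 − rank ∂_1 = 2 − 0 = 2, and there is no ∂_1, so H_0 ≅ Z^2.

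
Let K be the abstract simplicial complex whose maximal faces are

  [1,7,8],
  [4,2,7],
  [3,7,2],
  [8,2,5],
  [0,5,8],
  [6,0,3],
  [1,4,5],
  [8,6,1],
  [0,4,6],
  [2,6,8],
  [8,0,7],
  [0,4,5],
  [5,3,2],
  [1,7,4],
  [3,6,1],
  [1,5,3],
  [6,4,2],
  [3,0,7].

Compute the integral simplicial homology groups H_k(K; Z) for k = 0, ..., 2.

H_0 ≅ Z,  H_1 ≅ Z^2,  H_2 ≅ Z.

Take the total order 0 < 1 < 2 < 3 < 4 < 5 < 6 < 7 < 8 on the vertex set. Then K (dimension 2) consists of the simplices:

  0-simplices (9): [0], [1], [2], [3], [4], [5], [6], [7], [8]
  1-simplices (27): (27 of them)
  2-simplices (18): [0,3,6], [0,3,7], [0,4,5], [0,4,6], [0,5,8], [0,7,8], [1,3,5], [1,3,6], [1,4,5], [1,4,7], [1,6,8], [1,7,8], [2,3,5], [2,3,7], [2,4,6], [2,4,7], [2,5,8], [2,6,8]

giving chain groups C_0 ≅ Z^9, C_1 ≅ Z^27, C_2 ≅ Z^18.

Boundary ∂_1: C_1 → C_0 is given by ∂[p,q] = [q] − [p]. For instance
  ∂[3,7] = [7] − [3].
The 9×27 boundary matrix has rank 8 and Smith normal form diag(1,1,1,1,1,1,1,1).

Boundary ∂_2: C_2 → C_1 sends each 2-simplex [p,q,r] to [q,r] − [p,r] + [p,q]. For instance
  ∂[1,6,8] = [6,8] − [1,8] + [1,6],
  ∂[1,4,7] = [4,7] − [1,7] + [1,4].
As a 27×18 matrix over Z this has rank 17, with invariant factors (1,1,1,1,1,1,1,1,1,1,1,1,1,1,1,1,1).

Reading off H_k = ker ∂_k / im ∂_{k+1}:

  H_0: rank C_0 − rank ∂_1 = 9 − 8 = 1, and the invariant factors of ∂_1 are all 1, so H_0 ≅ Z.
  H_1: rank ker ∂_1 − rank ∂_2 = (27 − 8) − 17 = 2, and the invariant factors of ∂_2 are all 1, so H_1 ≅ Z^2.
  H_2: rank ker ∂_2 − rank ∂_3 = (18 − 17) − 0 = 1, and there is no ∂_3, so H_2 ≅ Z.

(K is a triangulation of the torus T^2.)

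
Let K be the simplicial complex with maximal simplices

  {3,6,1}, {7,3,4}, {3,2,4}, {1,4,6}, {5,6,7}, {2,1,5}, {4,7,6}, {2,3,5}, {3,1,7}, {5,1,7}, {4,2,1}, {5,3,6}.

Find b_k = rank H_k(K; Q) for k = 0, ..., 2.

Fix the vertex order 1 < 2 < 3 < 4 < 5 < 6 < 7 and write every simplex with vertices in increasing order. Then dim K = 2 and the simplices of K are:

  0-simplices (7): [1], [2], [3], [4], [5], [6], [7]
  1-simplices (18): [1,2], [1,3], [1,4], [1,5], [1,6], [1,7], [2,3], [2,4], [2,5], [3,4], [3,5], [3,6], [3,7], [4,6], [4,7], [5,6], [5,7], [6,7]
  2-simplices (12): [1,2,4], [1,2,5], [1,3,6], [1,3,7], [1,4,6], [1,5,7], [2,3,4], [2,3,5], [3,4,7], [3,5,6], [4,6,7], [5,6,7]

so the chain groups are C_0 ≅ Z^7, C_1 ≅ Z^18, C_2 ≅ Z^12.

Boundary ∂_1: C_1 → C_0 sends each edge [p,q] (with p < q) to q − p. For instance
  ∂[5,7] = [7] − [5].
The resulting 7×18 matrix has rank 6, and its Smith normal form has invariant factors (1,1,1,1,1,1).

∂_2: C_2 → C_1 maps a triangle to the signed sum of its edges. For instance
  ∂[3,5,6] = [5,6] − [3,6] + [3,5],
  ∂[2,3,5] = [3,5] − [2,5] + [2,3].
The resulting 18×12 matrix has rank 12, and its Smith normal form has invariant factors (1,1,1,1,1,1,1,1,1,1,1,2).

From H_k ≅ ker(∂_k) / im(∂_{k+1}) we obtain:

  H_0: rank C_0 − rank ∂_1 = 7 − 6 = 1, and the invariant factors of ∂_1 are all 1, so H_0 = Z.
  H_1: rank ker ∂_1 − rank ∂_2 = (18 − 6) − 12 = 0, and ∂_2 has invariant factor 2 > 1, so H_1 = Z/2.
  H_2: rank ker ∂_2 − rank ∂_3 = (12 − 12) − 0 = 0, and there is no ∂_3, so H_2 = 0.

Hence the Betti numbers are b_0 = 1, b_1 = 0, b_2 = 0.

b_0 = 1, b_1 = 0, b_2 = 0.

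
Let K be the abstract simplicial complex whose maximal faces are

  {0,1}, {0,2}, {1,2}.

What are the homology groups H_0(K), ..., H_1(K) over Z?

H_0 ≅ Z,  H_1 ≅ Z.

Take the total order 0 < 1 < 2 on the vertex set. Then K (dimension 1) consists of the simplices:

  0-simplices (3): [0], [1], [2]
  1-simplices (3): [0,1], [0,2], [1,2]

giving chain groups C_0 ≅ Z^3, C_1 ≅ Z^3.

∂_1: C_1 → C_0 maps an edge to its endpoints' difference, ∂[p,q] = q − p.
The resulting 3×3 matrix has rank 2, and its Smith normal form has invariant factors (1,1).

Now H_k = ker ∂_k / im ∂_{k+1}, so:

  H_0: rank C_0 − rank ∂_1 = 3 − 2 = 1, and the invariant factors of ∂_1 are all 1, so H_0 ≅ Z.
  H_1: rank ker ∂_1 − rank ∂_2 = (3 − 2) − 0 = 1, and there is no ∂_2, so H_1 ≅ Z.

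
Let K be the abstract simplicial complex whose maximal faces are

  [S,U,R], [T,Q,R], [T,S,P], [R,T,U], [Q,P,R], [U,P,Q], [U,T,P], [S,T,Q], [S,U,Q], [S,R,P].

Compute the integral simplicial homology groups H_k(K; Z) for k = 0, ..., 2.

H_0 = Z,  H_1 = Z/2,  H_2 = 0.

K has 6 vertices, 15 edges, 10 triangles.
rank ∂_0 = 0, rank ∂_1 = 5 ⇒ b_0 = 6 − 0 − 5 = 1; all invariant factors of ∂_1 are 1 so no torsion. So H_0 = Z.
rank ∂_1 = 5, rank ∂_2 = 10 ⇒ b_1 = 15 − 5 − 10 = 0; ∂_2 has invariant factor(s) [2] giving torsion. So H_1 = Z/2.
rank ∂_2 = 10, rank ∂_3 = 0 ⇒ b_2 = 10 − 10 − 0 = 0. So H_2 = 0.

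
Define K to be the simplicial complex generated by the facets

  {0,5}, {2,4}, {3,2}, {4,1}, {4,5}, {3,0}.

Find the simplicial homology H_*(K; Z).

H_0 ≅ Z,  H_1 ≅ Z.

Order the vertices as 0 < 1 < 2 < 3 < 4 < 5. Listing each simplex with vertices in this order, K has dimension 1 with simplices:

  0-simplices (6): [0], [1], [2], [3], [4], [5]
  1-simplices (6): [0,3], [0,5], [1,4], [2,3], [2,4], [4,5]

giving chain groups C_0 ≅ Z^6, C_1 ≅ Z^6.

∂_1: C_1 → C_0 maps an edge to its endpoints' difference, ∂[p,q] = q − p. For instance
  ∂[0,5] = [5] − [0].
The 6×6 boundary matrix has rank 5 and Smith normal form diag(1,1,1,1,1).

From H_k ≅ ker(∂_k) / im(∂_{k+1}) we obtain:

  H_0: rank C_0 − rank ∂_1 = 6 − 5 = 1, and the invariant factors of ∂_1 are all 1, so H_0 ≅ Z.
  H_1: rank ker ∂_1 − rank ∂_2 = (6 − 5) − 0 = 1, and there is no ∂_2, so H_1 ≅ Z.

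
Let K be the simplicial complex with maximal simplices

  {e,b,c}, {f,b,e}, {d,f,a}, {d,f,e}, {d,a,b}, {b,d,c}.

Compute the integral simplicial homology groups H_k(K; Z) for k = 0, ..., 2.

Take the total order a < b < c < d < e < f on the vertex set. Then K (dimension 2) consists of the simplices:

  0-simplices (6): a, b, c, d, e, f
  1-simplices (12): ab, ad, af, bc, bd, be, bf, cd, ce, de, df, ef
  2-simplices (6): abd, adf, bcd, bce, bef, def

Hence C_0 ≅ Z^6, C_1 ≅ Z^12, C_2 ≅ Z^6.

∂_1: C_1 → C_0 sends each edge [p,q] (with p < q) to q − p. For instance
  ∂be = e − b.
The 6×12 boundary matrix has rank 5 and Smith normal form diag(1,1,1,1,1).

Boundary ∂_2: C_2 → C_1 acts by ∂[p,q,r] = [q,r] − [p,r] + [p,q]. For instance
  ∂abd = bd − ad + ab,
  ∂bef = ef − bf + be.
The resulting 12×6 matrix has rank 6, and its Smith normal form has invariant factors (1,1,1,1,1,1).

Now H_k = ker ∂_k / im ∂_{k+1}, so:

  H_0: rank C_0 − rank ∂_1 = 6 − 5 = 1, and the invariant factors of ∂_1 are all 1, so H_0 ≅ Z.
  H_1: rank ker ∂_1 − rank ∂_2 = (12 − 5) − 6 = 1, and the invariant factors of ∂_2 are all 1, so H_1 ≅ Z.
  H_2: rank ker ∂_2 − rank ∂_3 = (6 − 6) − 0 = 0, and there is no ∂_3, so H_2 ≅ 0.

As a check, the Euler characteristic is 6 − 12 + 6 = 0, which agrees with 1 − 1 + 0 = 0.

H_0 = Z,  H_1 = Z,  H_2 = 0.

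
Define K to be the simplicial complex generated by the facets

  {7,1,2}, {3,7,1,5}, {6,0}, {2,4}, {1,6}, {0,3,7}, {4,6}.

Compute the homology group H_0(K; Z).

H_0 ≅ Z.

Fix the vertex order 0 < 1 < 2 < 3 < 4 < 5 < 6 < 7 and write every simplex with vertices in increasing order. Then dim K = 3 and the simplices of K are:

  0-simplices (8): [0], [1], [2], [3], [4], [5], [6], [7]
  1-simplices (14): [0,3], [0,6], [0,7], [1,2], [1,3], [1,5], [1,6], [1,7], [2,4], [2,7], [3,5], [3,7], [4,6], [5,7]
  2-simplices (6): [0,3,7], [1,2,7], [1,3,5], [1,3,7], [1,5,7], [3,5,7]
  3-simplices (1): [1,3,5,7]

Hence C_0 ≅ Z^8, C_1 ≅ Z^14, C_2 ≅ Z^6, C_3 ≅ Z^1.

∂_1: C_1 → C_0 maps an edge to its endpoints' difference, ∂[p,q] = q − p.
The 8×14 boundary matrix has rank 7 and Smith normal form diag(1,1,1,1,1,1,1).

Boundary ∂_2: C_2 → C_1 maps a triangle to the signed sum of its edges. For instance
  ∂[1,5,7] = [5,7] − [1,7] + [1,5],
  ∂[0,3,7] = [3,7] − [0,7] + [0,3].
As a 14×6 matrix over Z this has rank 5, with invariant factors (1,1,1,1,1).

Boundary ∂_3: C_3 → C_2 sends each 3-simplex σ to the alternating sum Σ_i (−1)^i (σ with its i-th vertex removed). For instance
  ∂[1,3,5,7] = [3,5,7] − [1,5,7] + [1,3,7] − [1,3,5].
This gives a 6×1 integer matrix of rank 1; reducing to Smith normal form yields diagonal entries (1).

From H_k ≅ ker(∂_k) / im(∂_{k+1}) we obtain:

  H_0: rank C_0 − rank ∂_1 = 8 − 7 = 1, and the invariant factors of ∂_1 are all 1, so H_0 ≅ Z.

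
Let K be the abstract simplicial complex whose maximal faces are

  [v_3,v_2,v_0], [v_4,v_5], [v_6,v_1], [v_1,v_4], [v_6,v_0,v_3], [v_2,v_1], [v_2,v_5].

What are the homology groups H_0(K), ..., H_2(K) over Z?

K has 7 vertices, 10 edges, 2 triangles.
rank ∂_0 = 0, rank ∂_1 = 6 ⇒ b_0 = 7 − 0 − 6 = 1; all invariant factors of ∂_1 are 1 so no torsion. So H_0 = Z.
rank ∂_1 = 6, rank ∂_2 = 2 ⇒ b_1 = 10 − 6 − 2 = 2; all invariant factors of ∂_2 are 1 so no torsion. So H_1 = Z^2.
rank ∂_2 = 2, rank ∂_3 = 0 ⇒ b_2 = 2 − 2 − 0 = 0. So H_2 = 0.

H_0 ≅ Z,  H_1 ≅ Z^2,  H_2 = 0.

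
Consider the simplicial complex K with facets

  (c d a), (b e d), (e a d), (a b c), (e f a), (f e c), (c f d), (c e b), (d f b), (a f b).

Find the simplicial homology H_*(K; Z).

K has 6 vertices, 15 edges, 10 triangles.
rank ∂_0 = 0, rank ∂_1 = 5 ⇒ b_0 = 6 − 0 − 5 = 1; all invariant factors of ∂_1 are 1 so no torsion. So H_0 ≅ Z.
rank ∂_1 = 5, rank ∂_2 = 10 ⇒ b_1 = 15 − 5 − 10 = 0; ∂_2 has invariant factor(s) [2] giving torsion. So H_1 ≅ Z/2.
rank ∂_2 = 10, rank ∂_3 = 0 ⇒ b_2 = 10 − 10 − 0 = 0. So H_2 ≅ 0.

H_0 ≅ Z,  H_1 ≅ Z/2,  H_2 = 0.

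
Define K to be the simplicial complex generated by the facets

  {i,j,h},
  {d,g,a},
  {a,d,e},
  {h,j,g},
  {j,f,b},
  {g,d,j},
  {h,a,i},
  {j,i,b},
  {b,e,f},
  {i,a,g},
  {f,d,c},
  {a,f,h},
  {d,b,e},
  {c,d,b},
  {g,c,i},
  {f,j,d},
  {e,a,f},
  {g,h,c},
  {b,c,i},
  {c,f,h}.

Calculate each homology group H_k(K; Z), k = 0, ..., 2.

We work with the vertex ordering a < b < c < d < e < f < g < h < i < j. The simplices of K, each written with vertices in increasing order, are:

  0-simplices (10): a, b, c, d, e, f, g, h, i, j
  1-simplices (30): ad, ae, af, ag, ah, ai, bc, bd, be, bf, bi, bj, cd, cf, cg, ch, ci, de, df, dg, dj, ef, fh, fj, gh, gi, gj, hi, hj, ij
  2-simplices (20): ade, adg, aef, afh, agi, ahi, bcd, bci, bde, bef, bfj, bij, cdf, cfh, cgh, cgi, dfj, dgj, ghj, hij

giving chain groups C_0 ≅ Z^10, C_1 ≅ Z^30, C_2 ≅ Z^20.

The boundary map ∂_1: C_1 → C_0 is given by ∂[p,q] = [q] − [p].
The resulting 10×30 matrix has rank 9, and its Smith normal form has invariant factors (1,1,1,1,1,1,1,1,1).

∂_2: C_2 → C_1 maps a triangle to the signed sum of its edges. For instance
  ∂aef = ef − af + ae,
  ∂agi = gi − ai + ag.
This gives a 30×20 integer matrix of rank 20; reducing to Smith normal form yields diagonal entries (1,1,1,1,1,1,1,1,1,1,1,1,1,1,1,1,1,1,1,2).

Now H_k = ker ∂_k / im ∂_{k+1}, so:

  H_0: rank C_0 − rank ∂_1 = 10 − 9 = 1, and the invariant factors of ∂_1 are all 1, so H_0 = Z.
  H_1: rank ker ∂_1 − rank ∂_2 = (30 − 9) − 20 = 1, and ∂_2 has invariant factor 2 > 1, so H_1 = Z ⊕ Z/2.
  H_2: rank ker ∂_2 − rank ∂_3 = (20 − 20) − 0 = 0, and there is no ∂_3, so H_2 = 0.

(K is a triangulation of the Klein bottle.)

H_0 = Z,  H_1 = Z ⊕ Z/2,  H_2 = 0.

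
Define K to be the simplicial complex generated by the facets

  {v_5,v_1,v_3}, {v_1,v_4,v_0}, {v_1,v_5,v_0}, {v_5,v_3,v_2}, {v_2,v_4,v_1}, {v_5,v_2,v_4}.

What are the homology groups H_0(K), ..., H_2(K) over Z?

H_0 ≅ Z,  H_1 ≅ Z,  H_2 = 0.

Take the total order v_0 < v_1 < v_2 < v_3 < v_4 < v_5 on the vertex set. Then K (dimension 2) consists of the simplices:

  0-simplices (6): [v_0], [v_1], [v_2], [v_3], [v_4], [v_5]
  1-simplices (12): [v_0,v_1], [v_0,v_4], [v_0,v_5], [v_1,v_2], [v_1,v_3], [v_1,v_4], [v_1,v_5], [v_2,v_3], [v_2,v_4], [v_2,v_5], [v_3,v_5], [v_4,v_5]
  2-simplices (6): [v_0,v_1,v_4], [v_0,v_1,v_5], [v_1,v_2,v_4], [v_1,v_3,v_5], [v_2,v_3,v_5], [v_2,v_4,v_5]

giving chain groups C_0 ≅ Z^6, C_1 ≅ Z^12, C_2 ≅ Z^6.

The boundary map ∂_1: C_1 → C_0 is given by ∂[p,q] = [q] − [p]. For instance
  ∂[v_0,v_5] = [v_5] − [v_0].
The 6×12 boundary matrix has rank 5 and Smith normal form diag(1,1,1,1,1).

∂_2: C_2 → C_1 maps a triangle to the signed sum of its edges. For instance
  ∂[v_1,v_3,v_5] = [v_3,v_5] − [v_1,v_5] + [v_1,v_3],
  ∂[v_1,v_2,v_4] = [v_2,v_4] − [v_1,v_4] + [v_1,v_2].
The resulting 12×6 matrix has rank 6, and its Smith normal form has invariant factors (1,1,1,1,1,1).

From H_k ≅ ker(∂_k) / im(∂_{k+1}) we obtain:

  H_0: rank C_0 − rank ∂_1 = 6 − 5 = 1, and the invariant factors of ∂_1 are all 1, so H_0 = Z.
  H_1: rank ker ∂_1 − rank ∂_2 = (12 − 5) − 6 = 1, and the invariant factors of ∂_2 are all 1, so H_1 = Z.
  H_2: rank ker ∂_2 − rank ∂_3 = (6 − 6) − 0 = 0, and there is no ∂_3, so H_2 = 0.

As a check, the Euler characteristic is 6 − 12 + 6 = 0, which agrees with 1 − 1 + 0 = 0.
(K is a triangulation of the cylinder S^1 x I.)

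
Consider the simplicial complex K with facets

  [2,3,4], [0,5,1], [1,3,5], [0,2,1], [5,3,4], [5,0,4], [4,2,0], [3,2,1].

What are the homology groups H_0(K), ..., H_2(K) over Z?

Order the vertices as 0 < 1 < 2 < 3 < 4 < 5. Listing each simplex with vertices in this order, K has dimension 2 with simplices:

  0-simplices (6): [0], [1], [2], [3], [4], [5]
  1-simplices (12): [0,1], [0,2], [0,4], [0,5], [1,2], [1,3], [1,5], [2,3], [2,4], [3,4], [3,5], [4,5]
  2-simplices (8): [0,1,2], [0,1,5], [0,2,4], [0,4,5], [1,2,3], [1,3,5], [2,3,4], [3,4,5]

Hence C_0 ≅ Z^6, C_1 ≅ Z^12, C_2 ≅ Z^8.

The boundary map ∂_1: C_1 → C_0 maps an edge to its endpoints' difference, ∂[p,q] = q − p. For instance
  ∂[0,5] = [5] − [0].
As a 6×12 matrix over Z this has rank 5, with invariant factors (1,1,1,1,1).

∂_2: C_2 → C_1 maps a triangle to the signed sum of its edges. For instance
  ∂[0,1,2] = [1,2] − [0,2] + [0,1],
  ∂[1,2,3] = [2,3] − [1,3] + [1,2].
The 12×8 boundary matrix has rank 7 and Smith normal form diag(1,1,1,1,1,1,1).

Reading off H_k = ker ∂_k / im ∂_{k+1}:

  H_0: rank C_0 − rank ∂_1 = 6 − 5 = 1, and the invariant factors of ∂_1 are all 1, so H_0 ≅ Z.
  H_1: rank ker ∂_1 − rank ∂_2 = (12 − 5) − 7 = 0, and the invariant factors of ∂_2 are all 1, so H_1 ≅ 0.
  H_2: rank ker ∂_2 − rank ∂_3 = (8 − 7) − 0 = 1, and there is no ∂_3, so H_2 ≅ Z.

As a check, the Euler characteristic is 6 − 12 + 8 = 2, which agrees with 1 − 0 + 1 = 2.

H_0 = Z,  H_1 = 0,  H_2 = Z.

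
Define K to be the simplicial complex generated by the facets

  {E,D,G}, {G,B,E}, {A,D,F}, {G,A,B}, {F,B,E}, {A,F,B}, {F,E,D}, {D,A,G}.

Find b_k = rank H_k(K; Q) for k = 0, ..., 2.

Take the total order A < B < D < E < F < G on the vertex set. Then K (dimension 2) consists of the simplices:

  0-simplices (6): A, B, D, E, F, G
  1-simplices (12): AB, AD, AF, AG, BE, BF, BG, DE, DF, DG, EF, EG
  2-simplices (8): ABF, ABG, ADF, ADG, BEF, BEG, DEF, DEG

giving chain groups C_0 ≅ Z^6, C_1 ≅ Z^12, C_2 ≅ Z^8.

The boundary map ∂_1: C_1 → C_0 is given by ∂[p,q] = [q] − [p]. For instance
  ∂BF = F − B.
The resulting 6×12 matrix has rank 5, and its Smith normal form has invariant factors (1,1,1,1,1).

∂_2: C_2 → C_1 maps a triangle to the signed sum of its edges. For instance
  ∂ADG = DG − AG + AD,
  ∂DEF = EF − DF + DE.
The 12×8 boundary matrix has rank 7 and Smith normal form diag(1,1,1,1,1,1,1).

Computing H_k = (kernel of ∂_k) / (image of ∂_{k+1}):

  H_0: rank C_0 − rank ∂_1 = 6 − 5 = 1, and the invariant factors of ∂_1 are all 1, so H_0 = Z.
  H_1: rank ker ∂_1 − rank ∂_2 = (12 − 5) − 7 = 0, and the invariant factors of ∂_2 are all 1, so H_1 = 0.
  H_2: rank ker ∂_2 − rank ∂_3 = (8 − 7) − 0 = 1, and there is no ∂_3, so H_2 = Z.

As a check, the Euler characteristic is 6 − 12 + 8 = 2, which agrees with 1 − 0 + 1 = 2.
(K is a triangulation of the 2-sphere S^2.)

Hence the Betti numbers are b_0 = 1, b_1 = 0, b_2 = 1.

b_0 = 1, b_1 = 0, b_2 = 1.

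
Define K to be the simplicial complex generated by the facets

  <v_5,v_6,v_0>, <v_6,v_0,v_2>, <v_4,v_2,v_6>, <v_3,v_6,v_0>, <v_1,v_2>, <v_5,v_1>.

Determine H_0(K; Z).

We work with the vertex ordering v_0 < v_1 < v_2 < v_3 < v_4 < v_5 < v_6. The simplices of K, each written with vertices in increasing order, are:

  0-simplices (7): [v_0], [v_1], [v_2], [v_3], [v_4], [v_5], [v_6]
  1-simplices (11): [v_0,v_2], [v_0,v_3], [v_0,v_5], [v_0,v_6], [v_1,v_2], [v_1,v_5], [v_2,v_4], [v_2,v_6], [v_3,v_6], [v_4,v_6], [v_5,v_6]
  2-simplices (4): [v_0,v_2,v_6], [v_0,v_3,v_6], [v_0,v_5,v_6], [v_2,v_4,v_6]

so the chain groups are C_0 ≅ Z^7, C_1 ≅ Z^11, C_2 ≅ Z^4.

Boundary ∂_1: C_1 → C_0 is given by ∂[p,q] = [q] − [p].
The 7×11 boundary matrix has rank 6 and Smith normal form diag(1,1,1,1,1,1).

The boundary map ∂_2: C_2 → C_1 maps a triangle to the signed sum of its edges. For instance
  ∂[v_0,v_5,v_6] = [v_5,v_6] − [v_0,v_6] + [v_0,v_5],
  ∂[v_0,v_3,v_6] = [v_3,v_6] − [v_0,v_6] + [v_0,v_3].
This gives a 11×4 integer matrix of rank 4; reducing to Smith normal form yields diagonal entries (1,1,1,1).

Now H_k = ker ∂_k / im ∂_{k+1}, so:

  H_0: rank C_0 − rank ∂_1 = 7 − 6 = 1, and the invariant factors of ∂_1 are all 1, so H_0 ≅ Z.

H_0 ≅ Z.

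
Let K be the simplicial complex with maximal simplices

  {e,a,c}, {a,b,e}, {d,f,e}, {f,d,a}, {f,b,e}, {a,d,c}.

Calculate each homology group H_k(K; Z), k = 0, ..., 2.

H_0 ≅ Z,  H_1 ≅ Z,  H_2 = 0.

Take the total order a < b < c < d < e < f on the vertex set. Then K (dimension 2) consists of the simplices:

  0-simplices (6): a, b, c, d, e, f
  1-simplices (12): ab, ac, ad, ae, af, be, bf, cd, ce, de, df, ef
  2-simplices (6): abe, acd, ace, adf, bef, def

giving chain groups C_0 ≅ Z^6, C_1 ≅ Z^12, C_2 ≅ Z^6.

∂_1: C_1 → C_0 sends each edge [p,q] (with p < q) to q − p.
As a 6×12 matrix over Z this has rank 5, with invariant factors (1,1,1,1,1).

∂_2: C_2 → C_1 acts by ∂[p,q,r] = [q,r] − [p,r] + [p,q]. For instance
  ∂abe = be − ae + ab,
  ∂bef = ef − bf + be.
The resulting 12×6 matrix has rank 6, and its Smith normal form has invariant factors (1,1,1,1,1,1).

Computing H_k = (kernel of ∂_k) / (image of ∂_{k+1}):

  H_0: rank C_0 − rank ∂_1 = 6 − 5 = 1, and the invariant factors of ∂_1 are all 1, so H_0 = Z.
  H_1: rank ker ∂_1 − rank ∂_2 = (12 − 5) − 6 = 1, and the invariant factors of ∂_2 are all 1, so H_1 = Z.
  H_2: rank ker ∂_2 − rank ∂_3 = (6 − 6) − 0 = 0, and there is no ∂_3, so H_2 = 0.

As a check, the Euler characteristic is 6 − 12 + 6 = 0, which agrees with 1 − 1 + 0 = 0.
(K is a triangulation of the cylinder S^1 x I.)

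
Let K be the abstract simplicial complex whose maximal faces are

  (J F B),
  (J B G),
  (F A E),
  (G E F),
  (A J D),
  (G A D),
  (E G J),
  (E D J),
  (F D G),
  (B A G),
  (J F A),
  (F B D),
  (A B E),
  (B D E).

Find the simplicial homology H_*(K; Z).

H_0 = Z,  H_1 = Z^2,  H_2 = Z.

Take the total order A < B < D < E < F < G < J on the vertex set. Then K (dimension 2) consists of the simplices:

  0-simplices (7): A, B, D, E, F, G, J
  1-simplices (21): AB, AD, AE, AF, AG, AJ, BD, BE, BF, BG, BJ, DE, DF, DG, DJ, EF, EG, EJ, FG, FJ, GJ
  2-simplices (14): ABE, ABG, ADG, ADJ, AEF, AFJ, BDE, BDF, BFJ, BGJ, DEJ, DFG, EFG, EGJ

Hence C_0 ≅ Z^7, C_1 ≅ Z^21, C_2 ≅ Z^14.

∂_1: C_1 → C_0 is given by ∂[p,q] = [q] − [p]. For instance
  ∂BD = D − B.
As a 7×21 matrix over Z this has rank 6, with invariant factors (1,1,1,1,1,1).

Boundary ∂_2: C_2 → C_1 maps a triangle to the signed sum of its edges. For instance
  ∂BDE = DE − BE + BD,
  ∂ABE = BE − AE + AB.
This gives a 21×14 integer matrix of rank 13; reducing to Smith normal form yields diagonal entries (1,1,1,1,1,1,1,1,1,1,1,1,1).

From H_k ≅ ker(∂_k) / im(∂_{k+1}) we obtain:

  H_0: rank C_0 − rank ∂_1 = 7 − 6 = 1, and the invariant factors of ∂_1 are all 1, so H_0 = Z.
  H_1: rank ker ∂_1 − rank ∂_2 = (21 − 6) − 13 = 2, and the invariant factors of ∂_2 are all 1, so H_1 = Z^2.
  H_2: rank ker ∂_2 − rank ∂_3 = (14 − 13) − 0 = 1, and there is no ∂_3, so H_2 = Z.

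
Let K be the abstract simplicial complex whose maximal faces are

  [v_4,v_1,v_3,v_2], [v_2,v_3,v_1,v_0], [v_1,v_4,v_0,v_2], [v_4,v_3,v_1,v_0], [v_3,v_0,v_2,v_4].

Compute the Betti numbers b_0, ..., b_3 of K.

K has 5 vertices, 10 edges, 10 triangles, 5 3-simplices.
rank ∂_0 = 0, rank ∂_1 = 4 ⇒ b_0 = 5 − 0 − 4 = 1; all invariant factors of ∂_1 are 1 so no torsion. So H_0 = Z.
rank ∂_1 = 4, rank ∂_2 = 6 ⇒ b_1 = 10 − 4 − 6 = 0; all invariant factors of ∂_2 are 1 so no torsion. So H_1 = 0.
rank ∂_2 = 6, rank ∂_3 = 4 ⇒ b_2 = 10 − 6 − 4 = 0; all invariant factors of ∂_3 are 1 so no torsion. So H_2 = 0.
rank ∂_3 = 4, rank ∂_4 = 0 ⇒ b_3 = 5 − 4 − 0 = 1. So H_3 = Z.

b_0 = 1, b_1 = 0, b_2 = 0, b_3 = 1.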